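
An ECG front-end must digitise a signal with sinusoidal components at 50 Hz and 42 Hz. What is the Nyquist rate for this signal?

100 Hz

Highest-frequency component: 50 Hz.
Nyquist rate = 2 × 50 Hz = 100 Hz.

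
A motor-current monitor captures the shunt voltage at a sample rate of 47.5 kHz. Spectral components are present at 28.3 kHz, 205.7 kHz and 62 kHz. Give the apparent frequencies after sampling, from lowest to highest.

fs/2 = 23.75 kHz.
28.3 kHz > fs/2 = 23.75 kHz, folds to fs − 28.3 kHz = 19.2 kHz.
205.7 kHz mod fs = 15.7 kHz.
15.7 kHz ≤ fs/2 = 23.75 kHz, appears at 15.7 kHz.
62 kHz mod fs = 14.5 kHz.
14.5 kHz ≤ fs/2 = 23.75 kHz, appears at 14.5 kHz.
Distinct values: {14.5 kHz, 15.7 kHz, 19.2 kHz}.

14.5 kHz, 15.7 kHz, 19.2 kHz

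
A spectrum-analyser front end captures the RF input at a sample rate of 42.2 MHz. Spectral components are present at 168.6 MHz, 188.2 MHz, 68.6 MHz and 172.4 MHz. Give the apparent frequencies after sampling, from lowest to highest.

fs/2 = 21.1 MHz.
168.6 MHz mod fs = 42 MHz.
42 MHz > fs/2 = 21.1 MHz, folds to fs − 42 MHz = 0.2 MHz.
188.2 MHz mod fs = 19.4 MHz.
19.4 MHz ≤ fs/2 = 21.1 MHz, appears at 19.4 MHz.
68.6 MHz mod fs = 26.4 MHz.
26.4 MHz > fs/2 = 21.1 MHz, folds to fs − 26.4 MHz = 15.8 MHz.
172.4 MHz mod fs = 3.6 MHz.
3.6 MHz ≤ fs/2 = 21.1 MHz, appears at 3.6 MHz.
Distinct values: {0.2 MHz, 3.6 MHz, 15.8 MHz, 19.4 MHz}.

0.2 MHz, 3.6 MHz, 15.8 MHz, 19.4 MHz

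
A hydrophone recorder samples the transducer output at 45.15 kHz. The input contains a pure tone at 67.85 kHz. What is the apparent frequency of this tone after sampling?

67.85 kHz mod fs = 22.7 kHz.
22.7 kHz > fs/2 = 22.575 kHz, folds to fs − 22.7 kHz = 22.45 kHz.

22.45 kHz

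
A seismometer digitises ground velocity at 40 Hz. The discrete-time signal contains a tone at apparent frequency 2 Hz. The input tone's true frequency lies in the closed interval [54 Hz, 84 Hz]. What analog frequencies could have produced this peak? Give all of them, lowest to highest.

Frequencies that alias to 2 Hz are k·fs ± 2 Hz for integer k ≥ 0.
k=0: 2 Hz.
k=1: 38 Hz, 42 Hz.
k=2: 78 Hz, 82 Hz.
k=3: 118 Hz, 122 Hz.
Within [54 Hz, 84 Hz]: 78 Hz, 82 Hz.

78 Hz, 82 Hz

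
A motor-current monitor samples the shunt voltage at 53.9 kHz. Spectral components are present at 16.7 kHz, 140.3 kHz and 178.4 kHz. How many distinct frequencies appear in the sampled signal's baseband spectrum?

fs/2 = 26.95 kHz.
16.7 kHz ≤ fs/2 = 26.95 kHz, passes unchanged.
140.3 kHz mod fs = 32.5 kHz.
32.5 kHz > fs/2 = 26.95 kHz, folds to fs − 32.5 kHz = 21.4 kHz.
178.4 kHz mod fs = 16.7 kHz.
16.7 kHz ≤ fs/2 = 26.95 kHz, appears at 16.7 kHz.
Distinct values: {16.7 kHz, 21.4 kHz} → 2.

2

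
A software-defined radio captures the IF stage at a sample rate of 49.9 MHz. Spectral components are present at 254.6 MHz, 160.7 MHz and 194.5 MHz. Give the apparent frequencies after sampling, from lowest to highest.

fs/2 = 24.95 MHz.
254.6 MHz mod fs = 5.1 MHz.
5.1 MHz ≤ fs/2 = 24.95 MHz, appears at 5.1 MHz.
160.7 MHz mod fs = 11 MHz.
11 MHz ≤ fs/2 = 24.95 MHz, appears at 11 MHz.
194.5 MHz mod fs = 44.8 MHz.
44.8 MHz > fs/2 = 24.95 MHz, folds to fs − 44.8 MHz = 5.1 MHz.
Distinct values: {5.1 MHz, 11 MHz}.

5.1 MHz, 11 MHz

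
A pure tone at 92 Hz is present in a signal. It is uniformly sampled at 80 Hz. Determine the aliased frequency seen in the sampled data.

92 Hz mod fs = 12 Hz.
12 Hz ≤ fs/2 = 40 Hz, appears at 12 Hz.

12 Hz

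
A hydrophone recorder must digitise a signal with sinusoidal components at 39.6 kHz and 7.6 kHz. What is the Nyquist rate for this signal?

79.2 kHz

Highest-frequency component: 39.6 kHz.
Nyquist rate = 2 × 39.6 kHz = 79.2 kHz.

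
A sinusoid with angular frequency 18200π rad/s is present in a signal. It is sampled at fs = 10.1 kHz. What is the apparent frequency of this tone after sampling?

ω = 18200π rad/s → f = ω/(2π) = 9100 Hz = 9.1 kHz.
9.1 kHz > fs/2 = 5.05 kHz, folds to fs − 9.1 kHz = 1 kHz.

1 kHz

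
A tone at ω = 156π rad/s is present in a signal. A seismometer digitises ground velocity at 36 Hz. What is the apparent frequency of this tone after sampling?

ω = 156π rad/s → f = ω/(2π) = 78 Hz.
78 Hz mod fs = 6 Hz.
6 Hz ≤ fs/2 = 18 Hz, appears at 6 Hz.

6 Hz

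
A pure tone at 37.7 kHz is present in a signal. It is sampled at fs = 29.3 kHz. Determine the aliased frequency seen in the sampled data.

8.4 kHz

37.7 kHz mod fs = 8.4 kHz.
8.4 kHz ≤ fs/2 = 14.65 kHz, appears at 8.4 kHz.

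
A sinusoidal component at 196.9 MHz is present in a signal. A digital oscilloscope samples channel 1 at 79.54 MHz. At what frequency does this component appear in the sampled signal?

37.82 MHz

196.9 MHz mod fs = 37.82 MHz.
37.82 MHz ≤ fs/2 = 39.77 MHz, appears at 37.82 MHz.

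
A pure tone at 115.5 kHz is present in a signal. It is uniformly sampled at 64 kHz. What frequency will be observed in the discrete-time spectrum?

12.5 kHz

115.5 kHz mod fs = 51.5 kHz.
51.5 kHz > fs/2 = 32 kHz, folds to fs − 51.5 kHz = 12.5 kHz.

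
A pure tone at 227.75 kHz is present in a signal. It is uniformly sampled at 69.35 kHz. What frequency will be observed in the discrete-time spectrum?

19.7 kHz

227.75 kHz mod fs = 19.7 kHz.
19.7 kHz ≤ fs/2 = 34.675 kHz, appears at 19.7 kHz.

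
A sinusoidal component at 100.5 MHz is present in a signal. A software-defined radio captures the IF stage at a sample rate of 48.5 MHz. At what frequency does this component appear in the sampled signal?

3.5 MHz

100.5 MHz mod fs = 3.5 MHz.
3.5 MHz ≤ fs/2 = 24.25 MHz, appears at 3.5 MHz.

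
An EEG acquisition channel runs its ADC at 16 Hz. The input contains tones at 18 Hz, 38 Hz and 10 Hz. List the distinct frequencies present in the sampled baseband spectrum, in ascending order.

2 Hz, 6 Hz

fs/2 = 8 Hz.
18 Hz mod fs = 2 Hz.
2 Hz ≤ fs/2 = 8 Hz, appears at 2 Hz.
38 Hz mod fs = 6 Hz.
6 Hz ≤ fs/2 = 8 Hz, appears at 6 Hz.
10 Hz > fs/2 = 8 Hz, folds to fs − 10 Hz = 6 Hz.
Distinct values: {2 Hz, 6 Hz}.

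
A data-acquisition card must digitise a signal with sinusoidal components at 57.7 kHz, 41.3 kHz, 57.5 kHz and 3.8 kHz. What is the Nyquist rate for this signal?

Highest-frequency component: 57.7 kHz.
Nyquist rate = 2 × 57.7 kHz = 115.4 kHz.

115.4 kHz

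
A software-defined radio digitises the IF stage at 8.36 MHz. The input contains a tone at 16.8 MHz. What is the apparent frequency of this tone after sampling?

0.08 MHz

16.8 MHz mod fs = 0.08 MHz.
0.08 MHz ≤ fs/2 = 4.18 MHz, appears at 0.08 MHz.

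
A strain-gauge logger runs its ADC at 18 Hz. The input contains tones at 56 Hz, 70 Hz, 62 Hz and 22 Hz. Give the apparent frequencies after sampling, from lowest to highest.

fs/2 = 9 Hz.
56 Hz mod fs = 2 Hz.
2 Hz ≤ fs/2 = 9 Hz, appears at 2 Hz.
70 Hz mod fs = 16 Hz.
16 Hz > fs/2 = 9 Hz, folds to fs − 16 Hz = 2 Hz.
62 Hz mod fs = 8 Hz.
8 Hz ≤ fs/2 = 9 Hz, appears at 8 Hz.
22 Hz mod fs = 4 Hz.
4 Hz ≤ fs/2 = 9 Hz, appears at 4 Hz.
Distinct values: {2 Hz, 4 Hz, 8 Hz}.

2 Hz, 4 Hz, 8 Hz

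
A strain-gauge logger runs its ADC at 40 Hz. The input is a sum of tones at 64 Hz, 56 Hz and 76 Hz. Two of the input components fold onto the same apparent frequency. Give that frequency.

fs/2 = 20 Hz.
64 Hz mod fs = 24 Hz.
24 Hz > fs/2 = 20 Hz, folds to fs − 24 Hz = 16 Hz.
56 Hz mod fs = 16 Hz.
16 Hz ≤ fs/2 = 20 Hz, appears at 16 Hz.
76 Hz mod fs = 36 Hz.
36 Hz > fs/2 = 20 Hz, folds to fs − 36 Hz = 4 Hz.
56 Hz and 64 Hz both map to 16 Hz.

16 Hz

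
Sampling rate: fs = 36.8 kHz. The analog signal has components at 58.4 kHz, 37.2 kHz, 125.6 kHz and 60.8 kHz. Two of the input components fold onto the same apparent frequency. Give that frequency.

fs/2 = 18.4 kHz.
58.4 kHz mod fs = 21.6 kHz.
21.6 kHz > fs/2 = 18.4 kHz, folds to fs − 21.6 kHz = 15.2 kHz.
37.2 kHz mod fs = 0.4 kHz.
0.4 kHz ≤ fs/2 = 18.4 kHz, appears at 0.4 kHz.
125.6 kHz mod fs = 15.2 kHz.
15.2 kHz ≤ fs/2 = 18.4 kHz, appears at 15.2 kHz.
60.8 kHz mod fs = 24 kHz.
24 kHz > fs/2 = 18.4 kHz, folds to fs − 24 kHz = 12.8 kHz.
58.4 kHz and 125.6 kHz both map to 15.2 kHz.

15.2 kHz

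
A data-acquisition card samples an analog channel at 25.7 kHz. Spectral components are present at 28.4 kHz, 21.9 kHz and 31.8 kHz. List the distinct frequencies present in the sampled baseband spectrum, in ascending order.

2.7 kHz, 3.8 kHz, 6.1 kHz

fs/2 = 12.85 kHz.
28.4 kHz mod fs = 2.7 kHz.
2.7 kHz ≤ fs/2 = 12.85 kHz, appears at 2.7 kHz.
21.9 kHz > fs/2 = 12.85 kHz, folds to fs − 21.9 kHz = 3.8 kHz.
31.8 kHz mod fs = 6.1 kHz.
6.1 kHz ≤ fs/2 = 12.85 kHz, appears at 6.1 kHz.
Distinct values: {2.7 kHz, 3.8 kHz, 6.1 kHz}.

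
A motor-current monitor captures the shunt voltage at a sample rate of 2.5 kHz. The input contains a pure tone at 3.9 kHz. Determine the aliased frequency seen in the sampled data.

1.1 kHz

3.9 kHz mod fs = 1.4 kHz.
1.4 kHz > fs/2 = 1.25 kHz, folds to fs − 1.4 kHz = 1.1 kHz.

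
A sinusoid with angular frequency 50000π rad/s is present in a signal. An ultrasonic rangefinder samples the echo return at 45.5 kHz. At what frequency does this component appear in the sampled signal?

ω = 50000π rad/s → f = ω/(2π) = 25000 Hz = 25 kHz.
25 kHz > fs/2 = 22.75 kHz, folds to fs − 25 kHz = 20.5 kHz.

20.5 kHz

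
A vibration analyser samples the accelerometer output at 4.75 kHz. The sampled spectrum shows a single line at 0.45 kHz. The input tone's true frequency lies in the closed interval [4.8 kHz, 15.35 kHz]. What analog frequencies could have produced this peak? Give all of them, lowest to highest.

5.2 kHz, 9.05 kHz, 9.95 kHz, 13.8 kHz, 14.7 kHz

Frequencies that alias to 0.45 kHz are k·fs ± 0.45 kHz for integer k ≥ 0.
k=0: 0.45 kHz.
k=1: 4.3 kHz, 5.2 kHz.
k=2: 9.05 kHz, 9.95 kHz.
k=3: 13.8 kHz, 14.7 kHz.
k=4: 18.55 kHz, 19.45 kHz.
Within [4.8 kHz, 15.35 kHz]: 5.2 kHz, 9.05 kHz, 9.95 kHz, 13.8 kHz, 14.7 kHz.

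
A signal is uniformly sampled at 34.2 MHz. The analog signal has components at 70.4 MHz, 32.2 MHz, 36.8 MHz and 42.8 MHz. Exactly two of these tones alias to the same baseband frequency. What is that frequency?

2 MHz

fs/2 = 17.1 MHz.
70.4 MHz mod fs = 2 MHz.
2 MHz ≤ fs/2 = 17.1 MHz, appears at 2 MHz.
32.2 MHz > fs/2 = 17.1 MHz, folds to fs − 32.2 MHz = 2 MHz.
36.8 MHz mod fs = 2.6 MHz.
2.6 MHz ≤ fs/2 = 17.1 MHz, appears at 2.6 MHz.
42.8 MHz mod fs = 8.6 MHz.
8.6 MHz ≤ fs/2 = 17.1 MHz, appears at 8.6 MHz.
32.2 MHz and 70.4 MHz both map to 2 MHz.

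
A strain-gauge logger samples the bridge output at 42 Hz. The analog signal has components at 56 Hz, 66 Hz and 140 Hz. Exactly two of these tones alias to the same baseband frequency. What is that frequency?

fs/2 = 21 Hz.
56 Hz mod fs = 14 Hz.
14 Hz ≤ fs/2 = 21 Hz, appears at 14 Hz.
66 Hz mod fs = 24 Hz.
24 Hz > fs/2 = 21 Hz, folds to fs − 24 Hz = 18 Hz.
140 Hz mod fs = 14 Hz.
14 Hz ≤ fs/2 = 21 Hz, appears at 14 Hz.
56 Hz and 140 Hz both map to 14 Hz.

14 Hz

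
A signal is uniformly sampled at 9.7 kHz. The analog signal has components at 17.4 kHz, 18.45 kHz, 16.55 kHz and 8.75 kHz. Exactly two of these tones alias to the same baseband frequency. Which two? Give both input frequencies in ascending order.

fs/2 = 4.85 kHz.
17.4 kHz mod fs = 7.7 kHz.
7.7 kHz > fs/2 = 4.85 kHz, folds to fs − 7.7 kHz = 2 kHz.
18.45 kHz mod fs = 8.75 kHz.
8.75 kHz > fs/2 = 4.85 kHz, folds to fs − 8.75 kHz = 0.95 kHz.
16.55 kHz mod fs = 6.85 kHz.
6.85 kHz > fs/2 = 4.85 kHz, folds to fs − 6.85 kHz = 2.85 kHz.
8.75 kHz > fs/2 = 4.85 kHz, folds to fs − 8.75 kHz = 0.95 kHz.
8.75 kHz and 18.45 kHz both map to 0.95 kHz.

8.75 kHz, 18.45 kHz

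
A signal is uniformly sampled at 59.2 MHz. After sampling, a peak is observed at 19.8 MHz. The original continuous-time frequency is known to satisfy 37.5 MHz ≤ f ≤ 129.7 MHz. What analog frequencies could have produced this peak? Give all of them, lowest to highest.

39.4 MHz, 79 MHz, 98.6 MHz

Frequencies that alias to 19.8 MHz are k·fs ± 19.8 MHz for integer k ≥ 0.
k=0: 19.8 MHz.
k=1: 39.4 MHz, 79 MHz.
k=2: 98.6 MHz, 138.2 MHz.
k=3: 157.8 MHz, 197.4 MHz.
Within [37.5 MHz, 129.7 MHz]: 39.4 MHz, 79 MHz, 98.6 MHz.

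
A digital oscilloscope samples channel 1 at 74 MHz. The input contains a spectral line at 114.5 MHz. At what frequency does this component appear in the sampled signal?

114.5 MHz mod fs = 40.5 MHz.
40.5 MHz > fs/2 = 37 MHz, folds to fs − 40.5 MHz = 33.5 MHz.

33.5 MHz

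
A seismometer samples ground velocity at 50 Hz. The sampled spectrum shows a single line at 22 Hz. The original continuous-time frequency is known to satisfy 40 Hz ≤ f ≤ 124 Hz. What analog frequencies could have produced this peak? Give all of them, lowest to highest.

Frequencies that alias to 22 Hz are k·fs ± 22 Hz for integer k ≥ 0.
k=0: 22 Hz.
k=1: 28 Hz, 72 Hz.
k=2: 78 Hz, 122 Hz.
k=3: 128 Hz, 172 Hz.
Within [40 Hz, 124 Hz]: 72 Hz, 78 Hz, 122 Hz.

72 Hz, 78 Hz, 122 Hz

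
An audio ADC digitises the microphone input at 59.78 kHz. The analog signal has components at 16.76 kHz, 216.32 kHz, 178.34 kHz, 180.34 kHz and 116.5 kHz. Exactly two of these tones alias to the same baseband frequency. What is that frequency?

fs/2 = 29.89 kHz.
16.76 kHz ≤ fs/2 = 29.89 kHz, passes unchanged.
216.32 kHz mod fs = 36.98 kHz.
36.98 kHz > fs/2 = 29.89 kHz, folds to fs − 36.98 kHz = 22.8 kHz.
178.34 kHz mod fs = 58.78 kHz.
58.78 kHz > fs/2 = 29.89 kHz, folds to fs − 58.78 kHz = 1 kHz.
180.34 kHz mod fs = 1 kHz.
1 kHz ≤ fs/2 = 29.89 kHz, appears at 1 kHz.
116.5 kHz mod fs = 56.72 kHz.
56.72 kHz > fs/2 = 29.89 kHz, folds to fs − 56.72 kHz = 3.06 kHz.
178.34 kHz and 180.34 kHz both map to 1 kHz.

1 kHz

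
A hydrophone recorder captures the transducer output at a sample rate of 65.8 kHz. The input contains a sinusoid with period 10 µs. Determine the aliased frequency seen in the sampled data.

31.6 kHz

T = 10 µs → f = 1/T = 100 kHz.
100 kHz mod fs = 34.2 kHz.
34.2 kHz > fs/2 = 32.9 kHz, folds to fs − 34.2 kHz = 31.6 kHz.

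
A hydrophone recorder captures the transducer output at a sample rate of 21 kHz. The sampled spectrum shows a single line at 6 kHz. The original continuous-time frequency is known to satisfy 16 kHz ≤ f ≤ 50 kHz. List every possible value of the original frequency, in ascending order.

27 kHz, 36 kHz, 48 kHz

Frequencies that alias to 6 kHz are k·fs ± 6 kHz for integer k ≥ 0.
k=0: 6 kHz.
k=1: 15 kHz, 27 kHz.
k=2: 36 kHz, 48 kHz.
k=3: 57 kHz, 69 kHz.
Within [16 kHz, 50 kHz]: 27 kHz, 36 kHz, 48 kHz.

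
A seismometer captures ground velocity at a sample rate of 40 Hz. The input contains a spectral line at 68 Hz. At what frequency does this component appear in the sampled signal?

12 Hz

68 Hz mod fs = 28 Hz.
28 Hz > fs/2 = 20 Hz, folds to fs − 28 Hz = 12 Hz.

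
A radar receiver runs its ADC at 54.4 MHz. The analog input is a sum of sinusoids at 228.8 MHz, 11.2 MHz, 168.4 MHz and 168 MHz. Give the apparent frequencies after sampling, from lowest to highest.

4.8 MHz, 5.2 MHz, 11.2 MHz

fs/2 = 27.2 MHz.
228.8 MHz mod fs = 11.2 MHz.
11.2 MHz ≤ fs/2 = 27.2 MHz, appears at 11.2 MHz.
11.2 MHz ≤ fs/2 = 27.2 MHz, passes unchanged.
168.4 MHz mod fs = 5.2 MHz.
5.2 MHz ≤ fs/2 = 27.2 MHz, appears at 5.2 MHz.
168 MHz mod fs = 4.8 MHz.
4.8 MHz ≤ fs/2 = 27.2 MHz, appears at 4.8 MHz.
Distinct values: {4.8 MHz, 5.2 MHz, 11.2 MHz}.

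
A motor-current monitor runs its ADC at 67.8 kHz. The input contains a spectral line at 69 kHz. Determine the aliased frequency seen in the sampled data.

69 kHz mod fs = 1.2 kHz.
1.2 kHz ≤ fs/2 = 33.9 kHz, appears at 1.2 kHz.

1.2 kHz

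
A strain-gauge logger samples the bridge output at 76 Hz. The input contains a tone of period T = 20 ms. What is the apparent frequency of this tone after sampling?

T = 20 ms → f = 1/T = 50 Hz.
50 Hz > fs/2 = 38 Hz, folds to fs − 50 Hz = 26 Hz.

26 Hz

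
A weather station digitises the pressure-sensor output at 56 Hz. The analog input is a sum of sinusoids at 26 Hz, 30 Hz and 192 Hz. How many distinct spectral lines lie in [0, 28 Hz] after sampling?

2

fs/2 = 28 Hz.
26 Hz ≤ fs/2 = 28 Hz, passes unchanged.
30 Hz > fs/2 = 28 Hz, folds to fs − 30 Hz = 26 Hz.
192 Hz mod fs = 24 Hz.
24 Hz ≤ fs/2 = 28 Hz, appears at 24 Hz.
Distinct values: {24 Hz, 26 Hz} → 2.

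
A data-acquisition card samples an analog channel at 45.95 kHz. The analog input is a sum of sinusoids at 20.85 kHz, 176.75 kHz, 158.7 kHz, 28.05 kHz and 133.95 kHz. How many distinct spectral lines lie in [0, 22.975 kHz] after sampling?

4

fs/2 = 22.975 kHz.
20.85 kHz ≤ fs/2 = 22.975 kHz, passes unchanged.
176.75 kHz mod fs = 38.9 kHz.
38.9 kHz > fs/2 = 22.975 kHz, folds to fs − 38.9 kHz = 7.05 kHz.
158.7 kHz mod fs = 20.85 kHz.
20.85 kHz ≤ fs/2 = 22.975 kHz, appears at 20.85 kHz.
28.05 kHz > fs/2 = 22.975 kHz, folds to fs − 28.05 kHz = 17.9 kHz.
133.95 kHz mod fs = 42.05 kHz.
42.05 kHz > fs/2 = 22.975 kHz, folds to fs − 42.05 kHz = 3.9 kHz.
Distinct values: {3.9 kHz, 7.05 kHz, 17.9 kHz, 20.85 kHz} → 4.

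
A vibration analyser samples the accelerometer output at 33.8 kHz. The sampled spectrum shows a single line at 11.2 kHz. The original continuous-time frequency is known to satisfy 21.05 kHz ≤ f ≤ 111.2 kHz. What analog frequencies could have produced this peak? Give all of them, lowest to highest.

22.6 kHz, 45 kHz, 56.4 kHz, 78.8 kHz, 90.2 kHz

Frequencies that alias to 11.2 kHz are k·fs ± 11.2 kHz for integer k ≥ 0.
k=0: 11.2 kHz.
k=1: 22.6 kHz, 45 kHz.
k=2: 56.4 kHz, 78.8 kHz.
k=3: 90.2 kHz, 112.6 kHz.
k=4: 124 kHz, 146.4 kHz.
Within [21.05 kHz, 111.2 kHz]: 22.6 kHz, 45 kHz, 56.4 kHz, 78.8 kHz, 90.2 kHz.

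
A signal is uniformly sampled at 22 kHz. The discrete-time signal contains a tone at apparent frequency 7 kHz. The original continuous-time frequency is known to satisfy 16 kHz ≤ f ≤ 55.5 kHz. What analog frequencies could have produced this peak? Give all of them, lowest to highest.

Frequencies that alias to 7 kHz are k·fs ± 7 kHz for integer k ≥ 0.
k=0: 7 kHz.
k=1: 15 kHz, 29 kHz.
k=2: 37 kHz, 51 kHz.
k=3: 59 kHz, 73 kHz.
Within [16 kHz, 55.5 kHz]: 29 kHz, 37 kHz, 51 kHz.

29 kHz, 37 kHz, 51 kHz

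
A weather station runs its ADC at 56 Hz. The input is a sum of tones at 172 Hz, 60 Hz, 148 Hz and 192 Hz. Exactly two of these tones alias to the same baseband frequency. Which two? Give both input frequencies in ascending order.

60 Hz, 172 Hz

fs/2 = 28 Hz.
172 Hz mod fs = 4 Hz.
4 Hz ≤ fs/2 = 28 Hz, appears at 4 Hz.
60 Hz mod fs = 4 Hz.
4 Hz ≤ fs/2 = 28 Hz, appears at 4 Hz.
148 Hz mod fs = 36 Hz.
36 Hz > fs/2 = 28 Hz, folds to fs − 36 Hz = 20 Hz.
192 Hz mod fs = 24 Hz.
24 Hz ≤ fs/2 = 28 Hz, appears at 24 Hz.
60 Hz and 172 Hz both map to 4 Hz.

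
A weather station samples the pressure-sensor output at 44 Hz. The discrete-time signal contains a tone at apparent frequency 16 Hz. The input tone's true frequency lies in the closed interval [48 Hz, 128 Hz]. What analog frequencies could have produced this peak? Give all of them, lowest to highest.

60 Hz, 72 Hz, 104 Hz, 116 Hz

Frequencies that alias to 16 Hz are k·fs ± 16 Hz for integer k ≥ 0.
k=0: 16 Hz.
k=1: 28 Hz, 60 Hz.
k=2: 72 Hz, 104 Hz.
k=3: 116 Hz, 148 Hz.
k=4: 160 Hz, 192 Hz.
Within [48 Hz, 128 Hz]: 60 Hz, 72 Hz, 104 Hz, 116 Hz.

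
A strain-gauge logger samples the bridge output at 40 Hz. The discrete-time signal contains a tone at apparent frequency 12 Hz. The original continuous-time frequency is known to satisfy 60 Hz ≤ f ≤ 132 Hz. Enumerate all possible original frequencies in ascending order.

Frequencies that alias to 12 Hz are k·fs ± 12 Hz for integer k ≥ 0.
k=0: 12 Hz.
k=1: 28 Hz, 52 Hz.
k=2: 68 Hz, 92 Hz.
k=3: 108 Hz, 132 Hz.
k=4: 148 Hz, 172 Hz.
Within [60 Hz, 132 Hz]: 68 Hz, 92 Hz, 108 Hz, 132 Hz.

68 Hz, 92 Hz, 108 Hz, 132 Hz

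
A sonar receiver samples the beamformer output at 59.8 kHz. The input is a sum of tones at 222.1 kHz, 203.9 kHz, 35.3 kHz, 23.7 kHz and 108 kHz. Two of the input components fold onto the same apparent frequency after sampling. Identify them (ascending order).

fs/2 = 29.9 kHz.
222.1 kHz mod fs = 42.7 kHz.
42.7 kHz > fs/2 = 29.9 kHz, folds to fs − 42.7 kHz = 17.1 kHz.
203.9 kHz mod fs = 24.5 kHz.
24.5 kHz ≤ fs/2 = 29.9 kHz, appears at 24.5 kHz.
35.3 kHz > fs/2 = 29.9 kHz, folds to fs − 35.3 kHz = 24.5 kHz.
23.7 kHz ≤ fs/2 = 29.9 kHz, passes unchanged.
108 kHz mod fs = 48.2 kHz.
48.2 kHz > fs/2 = 29.9 kHz, folds to fs − 48.2 kHz = 11.6 kHz.
35.3 kHz and 203.9 kHz both map to 24.5 kHz.

35.3 kHz, 203.9 kHz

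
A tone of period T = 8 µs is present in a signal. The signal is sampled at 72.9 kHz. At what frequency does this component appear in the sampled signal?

20.8 kHz

T = 8 µs → f = 1/T = 125 kHz.
125 kHz mod fs = 52.1 kHz.
52.1 kHz > fs/2 = 36.45 kHz, folds to fs − 52.1 kHz = 20.8 kHz.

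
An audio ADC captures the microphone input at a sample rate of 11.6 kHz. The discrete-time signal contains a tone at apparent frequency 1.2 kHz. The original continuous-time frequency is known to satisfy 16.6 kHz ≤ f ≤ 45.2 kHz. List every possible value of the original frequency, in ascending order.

22 kHz, 24.4 kHz, 33.6 kHz, 36 kHz, 45.2 kHz

Frequencies that alias to 1.2 kHz are k·fs ± 1.2 kHz for integer k ≥ 0.
k=0: 1.2 kHz.
k=1: 10.4 kHz, 12.8 kHz.
k=2: 22 kHz, 24.4 kHz.
k=3: 33.6 kHz, 36 kHz.
k=4: 45.2 kHz, 47.6 kHz.
k=5: 56.8 kHz, 59.2 kHz.
Within [16.6 kHz, 45.2 kHz]: 22 kHz, 24.4 kHz, 33.6 kHz, 36 kHz, 45.2 kHz.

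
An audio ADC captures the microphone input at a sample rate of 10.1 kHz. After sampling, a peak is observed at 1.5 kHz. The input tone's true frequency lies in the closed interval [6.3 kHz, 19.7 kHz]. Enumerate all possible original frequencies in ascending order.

8.6 kHz, 11.6 kHz, 18.7 kHz

Frequencies that alias to 1.5 kHz are k·fs ± 1.5 kHz for integer k ≥ 0.
k=0: 1.5 kHz.
k=1: 8.6 kHz, 11.6 kHz.
k=2: 18.7 kHz, 21.7 kHz.
k=3: 28.8 kHz, 31.8 kHz.
Within [6.3 kHz, 19.7 kHz]: 8.6 kHz, 11.6 kHz, 18.7 kHz.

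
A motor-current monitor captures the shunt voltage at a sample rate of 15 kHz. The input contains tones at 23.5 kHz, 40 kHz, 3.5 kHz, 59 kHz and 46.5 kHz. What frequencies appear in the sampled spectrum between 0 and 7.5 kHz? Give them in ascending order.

1 kHz, 1.5 kHz, 3.5 kHz, 5 kHz, 6.5 kHz

fs/2 = 7.5 kHz.
23.5 kHz mod fs = 8.5 kHz.
8.5 kHz > fs/2 = 7.5 kHz, folds to fs − 8.5 kHz = 6.5 kHz.
40 kHz mod fs = 10 kHz.
10 kHz > fs/2 = 7.5 kHz, folds to fs − 10 kHz = 5 kHz.
3.5 kHz ≤ fs/2 = 7.5 kHz, passes unchanged.
59 kHz mod fs = 14 kHz.
14 kHz > fs/2 = 7.5 kHz, folds to fs − 14 kHz = 1 kHz.
46.5 kHz mod fs = 1.5 kHz.
1.5 kHz ≤ fs/2 = 7.5 kHz, appears at 1.5 kHz.
Distinct values: {1 kHz, 1.5 kHz, 3.5 kHz, 5 kHz, 6.5 kHz}.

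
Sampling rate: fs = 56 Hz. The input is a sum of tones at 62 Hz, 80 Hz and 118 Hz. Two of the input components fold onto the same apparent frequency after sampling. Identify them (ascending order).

fs/2 = 28 Hz.
62 Hz mod fs = 6 Hz.
6 Hz ≤ fs/2 = 28 Hz, appears at 6 Hz.
80 Hz mod fs = 24 Hz.
24 Hz ≤ fs/2 = 28 Hz, appears at 24 Hz.
118 Hz mod fs = 6 Hz.
6 Hz ≤ fs/2 = 28 Hz, appears at 6 Hz.
62 Hz and 118 Hz both map to 6 Hz.

62 Hz, 118 Hz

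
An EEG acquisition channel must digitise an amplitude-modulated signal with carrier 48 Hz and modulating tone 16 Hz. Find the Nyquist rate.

AM sidebands sit at fc ± fm = 32 Hz and 64 Hz.
Highest-frequency component: 64 Hz.
Nyquist rate = 2 × 64 Hz = 128 Hz.

128 Hz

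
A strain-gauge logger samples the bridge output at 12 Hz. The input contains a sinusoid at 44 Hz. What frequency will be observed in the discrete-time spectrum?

44 Hz mod fs = 8 Hz.
8 Hz > fs/2 = 6 Hz, folds to fs − 8 Hz = 4 Hz.

4 Hz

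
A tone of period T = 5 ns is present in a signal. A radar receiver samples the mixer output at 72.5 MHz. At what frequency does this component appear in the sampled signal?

17.5 MHz

T = 5 ns → f = 1/T = 200 MHz.
200 MHz mod fs = 55 MHz.
55 MHz > fs/2 = 36.25 MHz, folds to fs − 55 MHz = 17.5 MHz.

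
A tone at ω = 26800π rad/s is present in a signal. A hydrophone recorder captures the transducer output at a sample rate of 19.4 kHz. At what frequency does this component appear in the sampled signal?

6 kHz

ω = 26800π rad/s → f = ω/(2π) = 13400 Hz = 13.4 kHz.
13.4 kHz > fs/2 = 9.7 kHz, folds to fs − 13.4 kHz = 6 kHz.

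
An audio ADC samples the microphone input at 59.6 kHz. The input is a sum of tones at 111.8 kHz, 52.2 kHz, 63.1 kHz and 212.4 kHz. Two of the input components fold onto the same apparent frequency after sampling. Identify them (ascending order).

fs/2 = 29.8 kHz.
111.8 kHz mod fs = 52.2 kHz.
52.2 kHz > fs/2 = 29.8 kHz, folds to fs − 52.2 kHz = 7.4 kHz.
52.2 kHz > fs/2 = 29.8 kHz, folds to fs − 52.2 kHz = 7.4 kHz.
63.1 kHz mod fs = 3.5 kHz.
3.5 kHz ≤ fs/2 = 29.8 kHz, appears at 3.5 kHz.
212.4 kHz mod fs = 33.6 kHz.
33.6 kHz > fs/2 = 29.8 kHz, folds to fs − 33.6 kHz = 26 kHz.
52.2 kHz and 111.8 kHz both map to 7.4 kHz.

52.2 kHz, 111.8 kHz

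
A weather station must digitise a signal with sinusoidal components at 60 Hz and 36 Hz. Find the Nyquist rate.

120 Hz

Highest-frequency component: 60 Hz.
Nyquist rate = 2 × 60 Hz = 120 Hz.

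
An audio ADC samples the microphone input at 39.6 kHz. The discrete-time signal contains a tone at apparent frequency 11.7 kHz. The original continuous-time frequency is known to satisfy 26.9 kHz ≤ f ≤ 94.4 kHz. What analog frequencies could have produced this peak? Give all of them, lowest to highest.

Frequencies that alias to 11.7 kHz are k·fs ± 11.7 kHz for integer k ≥ 0.
k=0: 11.7 kHz.
k=1: 27.9 kHz, 51.3 kHz.
k=2: 67.5 kHz, 90.9 kHz.
k=3: 107.1 kHz, 130.5 kHz.
Within [26.9 kHz, 94.4 kHz]: 27.9 kHz, 51.3 kHz, 67.5 kHz, 90.9 kHz.

27.9 kHz, 51.3 kHz, 67.5 kHz, 90.9 kHz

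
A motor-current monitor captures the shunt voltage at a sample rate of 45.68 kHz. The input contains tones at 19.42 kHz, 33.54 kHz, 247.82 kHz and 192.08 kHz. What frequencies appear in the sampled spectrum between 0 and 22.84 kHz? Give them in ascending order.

fs/2 = 22.84 kHz.
19.42 kHz ≤ fs/2 = 22.84 kHz, passes unchanged.
33.54 kHz > fs/2 = 22.84 kHz, folds to fs − 33.54 kHz = 12.14 kHz.
247.82 kHz mod fs = 19.42 kHz.
19.42 kHz ≤ fs/2 = 22.84 kHz, appears at 19.42 kHz.
192.08 kHz mod fs = 9.36 kHz.
9.36 kHz ≤ fs/2 = 22.84 kHz, appears at 9.36 kHz.
Distinct values: {9.36 kHz, 12.14 kHz, 19.42 kHz}.

9.36 kHz, 12.14 kHz, 19.42 kHz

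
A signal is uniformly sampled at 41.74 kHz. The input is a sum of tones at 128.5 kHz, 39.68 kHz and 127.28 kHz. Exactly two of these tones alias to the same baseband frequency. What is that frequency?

fs/2 = 20.87 kHz.
128.5 kHz mod fs = 3.28 kHz.
3.28 kHz ≤ fs/2 = 20.87 kHz, appears at 3.28 kHz.
39.68 kHz > fs/2 = 20.87 kHz, folds to fs − 39.68 kHz = 2.06 kHz.
127.28 kHz mod fs = 2.06 kHz.
2.06 kHz ≤ fs/2 = 20.87 kHz, appears at 2.06 kHz.
39.68 kHz and 127.28 kHz both map to 2.06 kHz.

2.06 kHz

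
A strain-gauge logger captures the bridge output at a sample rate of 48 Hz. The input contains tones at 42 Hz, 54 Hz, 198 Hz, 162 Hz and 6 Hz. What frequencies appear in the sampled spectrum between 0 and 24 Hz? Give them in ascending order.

6 Hz, 18 Hz

fs/2 = 24 Hz.
42 Hz > fs/2 = 24 Hz, folds to fs − 42 Hz = 6 Hz.
54 Hz mod fs = 6 Hz.
6 Hz ≤ fs/2 = 24 Hz, appears at 6 Hz.
198 Hz mod fs = 6 Hz.
6 Hz ≤ fs/2 = 24 Hz, appears at 6 Hz.
162 Hz mod fs = 18 Hz.
18 Hz ≤ fs/2 = 24 Hz, appears at 18 Hz.
6 Hz ≤ fs/2 = 24 Hz, passes unchanged.
Distinct values: {6 Hz, 18 Hz}.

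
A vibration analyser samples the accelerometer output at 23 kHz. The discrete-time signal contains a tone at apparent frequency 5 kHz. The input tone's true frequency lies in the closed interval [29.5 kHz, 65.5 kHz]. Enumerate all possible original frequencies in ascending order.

Frequencies that alias to 5 kHz are k·fs ± 5 kHz for integer k ≥ 0.
k=0: 5 kHz.
k=1: 18 kHz, 28 kHz.
k=2: 41 kHz, 51 kHz.
k=3: 64 kHz, 74 kHz.
k=4: 87 kHz, 97 kHz.
Within [29.5 kHz, 65.5 kHz]: 41 kHz, 51 kHz, 64 kHz.

41 kHz, 51 kHz, 64 kHz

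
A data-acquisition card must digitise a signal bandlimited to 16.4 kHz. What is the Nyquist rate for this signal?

Nyquist rate = 2 × 16.4 kHz = 32.8 kHz.

32.8 kHz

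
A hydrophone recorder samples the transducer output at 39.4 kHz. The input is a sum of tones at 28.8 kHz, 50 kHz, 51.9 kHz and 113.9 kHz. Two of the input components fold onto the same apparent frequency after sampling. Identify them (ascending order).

fs/2 = 19.7 kHz.
28.8 kHz > fs/2 = 19.7 kHz, folds to fs − 28.8 kHz = 10.6 kHz.
50 kHz mod fs = 10.6 kHz.
10.6 kHz ≤ fs/2 = 19.7 kHz, appears at 10.6 kHz.
51.9 kHz mod fs = 12.5 kHz.
12.5 kHz ≤ fs/2 = 19.7 kHz, appears at 12.5 kHz.
113.9 kHz mod fs = 35.1 kHz.
35.1 kHz > fs/2 = 19.7 kHz, folds to fs − 35.1 kHz = 4.3 kHz.
28.8 kHz and 50 kHz both map to 10.6 kHz.

28.8 kHz, 50 kHz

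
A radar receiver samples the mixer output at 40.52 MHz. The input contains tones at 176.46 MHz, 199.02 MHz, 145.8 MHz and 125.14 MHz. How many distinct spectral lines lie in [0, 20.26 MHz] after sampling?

3

fs/2 = 20.26 MHz.
176.46 MHz mod fs = 14.38 MHz.
14.38 MHz ≤ fs/2 = 20.26 MHz, appears at 14.38 MHz.
199.02 MHz mod fs = 36.94 MHz.
36.94 MHz > fs/2 = 20.26 MHz, folds to fs − 36.94 MHz = 3.58 MHz.
145.8 MHz mod fs = 24.24 MHz.
24.24 MHz > fs/2 = 20.26 MHz, folds to fs − 24.24 MHz = 16.28 MHz.
125.14 MHz mod fs = 3.58 MHz.
3.58 MHz ≤ fs/2 = 20.26 MHz, appears at 3.58 MHz.
Distinct values: {3.58 MHz, 14.38 MHz, 16.28 MHz} → 3.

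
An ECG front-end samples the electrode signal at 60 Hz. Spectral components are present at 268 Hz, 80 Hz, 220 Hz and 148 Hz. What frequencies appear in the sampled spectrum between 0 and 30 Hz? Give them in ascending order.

fs/2 = 30 Hz.
268 Hz mod fs = 28 Hz.
28 Hz ≤ fs/2 = 30 Hz, appears at 28 Hz.
80 Hz mod fs = 20 Hz.
20 Hz ≤ fs/2 = 30 Hz, appears at 20 Hz.
220 Hz mod fs = 40 Hz.
40 Hz > fs/2 = 30 Hz, folds to fs − 40 Hz = 20 Hz.
148 Hz mod fs = 28 Hz.
28 Hz ≤ fs/2 = 30 Hz, appears at 28 Hz.
Distinct values: {20 Hz, 28 Hz}.

20 Hz, 28 Hz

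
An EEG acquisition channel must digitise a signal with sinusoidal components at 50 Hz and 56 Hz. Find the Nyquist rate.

Highest-frequency component: 56 Hz.
Nyquist rate = 2 × 56 Hz = 112 Hz.

112 Hz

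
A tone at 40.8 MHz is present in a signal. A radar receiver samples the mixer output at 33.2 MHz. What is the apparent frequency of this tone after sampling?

40.8 MHz mod fs = 7.6 MHz.
7.6 MHz ≤ fs/2 = 16.6 MHz, appears at 7.6 MHz.

7.6 MHz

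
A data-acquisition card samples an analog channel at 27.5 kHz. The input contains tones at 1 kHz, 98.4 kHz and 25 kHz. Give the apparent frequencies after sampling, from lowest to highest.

1 kHz, 2.5 kHz, 11.6 kHz

fs/2 = 13.75 kHz.
1 kHz ≤ fs/2 = 13.75 kHz, passes unchanged.
98.4 kHz mod fs = 15.9 kHz.
15.9 kHz > fs/2 = 13.75 kHz, folds to fs − 15.9 kHz = 11.6 kHz.
25 kHz > fs/2 = 13.75 kHz, folds to fs − 25 kHz = 2.5 kHz.
Distinct values: {1 kHz, 2.5 kHz, 11.6 kHz}.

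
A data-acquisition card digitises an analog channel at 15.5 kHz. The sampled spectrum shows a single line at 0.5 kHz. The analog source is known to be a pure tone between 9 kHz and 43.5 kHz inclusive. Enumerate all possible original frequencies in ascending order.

Frequencies that alias to 0.5 kHz are k·fs ± 0.5 kHz for integer k ≥ 0.
k=0: 0.5 kHz.
k=1: 15 kHz, 16 kHz.
k=2: 30.5 kHz, 31.5 kHz.
k=3: 46 kHz, 47 kHz.
Within [9 kHz, 43.5 kHz]: 15 kHz, 16 kHz, 30.5 kHz, 31.5 kHz.

15 kHz, 16 kHz, 30.5 kHz, 31.5 kHz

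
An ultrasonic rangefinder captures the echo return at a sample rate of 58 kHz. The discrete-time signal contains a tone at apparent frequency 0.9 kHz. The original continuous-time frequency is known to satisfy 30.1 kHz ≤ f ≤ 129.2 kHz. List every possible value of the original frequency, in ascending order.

Frequencies that alias to 0.9 kHz are k·fs ± 0.9 kHz for integer k ≥ 0.
k=0: 0.9 kHz.
k=1: 57.1 kHz, 58.9 kHz.
k=2: 115.1 kHz, 116.9 kHz.
k=3: 173.1 kHz, 174.9 kHz.
Within [30.1 kHz, 129.2 kHz]: 57.1 kHz, 58.9 kHz, 115.1 kHz, 116.9 kHz.

57.1 kHz, 58.9 kHz, 115.1 kHz, 116.9 kHz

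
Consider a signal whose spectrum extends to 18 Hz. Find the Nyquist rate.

Nyquist rate = 2 × 18 Hz = 36 Hz.

36 Hz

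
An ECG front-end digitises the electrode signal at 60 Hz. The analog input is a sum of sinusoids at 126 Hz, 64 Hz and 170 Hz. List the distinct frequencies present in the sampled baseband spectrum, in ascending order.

4 Hz, 6 Hz, 10 Hz

fs/2 = 30 Hz.
126 Hz mod fs = 6 Hz.
6 Hz ≤ fs/2 = 30 Hz, appears at 6 Hz.
64 Hz mod fs = 4 Hz.
4 Hz ≤ fs/2 = 30 Hz, appears at 4 Hz.
170 Hz mod fs = 50 Hz.
50 Hz > fs/2 = 30 Hz, folds to fs − 50 Hz = 10 Hz.
Distinct values: {4 Hz, 6 Hz, 10 Hz}.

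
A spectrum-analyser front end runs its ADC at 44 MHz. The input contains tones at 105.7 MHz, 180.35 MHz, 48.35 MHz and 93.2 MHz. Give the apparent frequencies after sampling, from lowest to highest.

fs/2 = 22 MHz.
105.7 MHz mod fs = 17.7 MHz.
17.7 MHz ≤ fs/2 = 22 MHz, appears at 17.7 MHz.
180.35 MHz mod fs = 4.35 MHz.
4.35 MHz ≤ fs/2 = 22 MHz, appears at 4.35 MHz.
48.35 MHz mod fs = 4.35 MHz.
4.35 MHz ≤ fs/2 = 22 MHz, appears at 4.35 MHz.
93.2 MHz mod fs = 5.2 MHz.
5.2 MHz ≤ fs/2 = 22 MHz, appears at 5.2 MHz.
Distinct values: {4.35 MHz, 5.2 MHz, 17.7 MHz}.

4.35 MHz, 5.2 MHz, 17.7 MHz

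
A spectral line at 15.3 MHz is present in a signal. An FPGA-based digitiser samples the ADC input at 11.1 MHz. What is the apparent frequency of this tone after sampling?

4.2 MHz

15.3 MHz mod fs = 4.2 MHz.
4.2 MHz ≤ fs/2 = 5.55 MHz, appears at 4.2 MHz.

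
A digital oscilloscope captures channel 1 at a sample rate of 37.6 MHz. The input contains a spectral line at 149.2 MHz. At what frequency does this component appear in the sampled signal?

149.2 MHz mod fs = 36.4 MHz.
36.4 MHz > fs/2 = 18.8 MHz, folds to fs − 36.4 MHz = 1.2 MHz.

1.2 MHz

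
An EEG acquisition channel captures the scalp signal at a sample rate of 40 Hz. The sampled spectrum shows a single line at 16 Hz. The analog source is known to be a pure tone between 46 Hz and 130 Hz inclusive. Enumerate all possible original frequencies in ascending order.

Frequencies that alias to 16 Hz are k·fs ± 16 Hz for integer k ≥ 0.
k=0: 16 Hz.
k=1: 24 Hz, 56 Hz.
k=2: 64 Hz, 96 Hz.
k=3: 104 Hz, 136 Hz.
k=4: 144 Hz, 176 Hz.
Within [46 Hz, 130 Hz]: 56 Hz, 64 Hz, 96 Hz, 104 Hz.

56 Hz, 64 Hz, 96 Hz, 104 Hz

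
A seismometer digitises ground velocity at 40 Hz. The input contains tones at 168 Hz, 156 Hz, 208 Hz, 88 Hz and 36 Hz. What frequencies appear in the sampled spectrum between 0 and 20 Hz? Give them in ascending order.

4 Hz, 8 Hz

fs/2 = 20 Hz.
168 Hz mod fs = 8 Hz.
8 Hz ≤ fs/2 = 20 Hz, appears at 8 Hz.
156 Hz mod fs = 36 Hz.
36 Hz > fs/2 = 20 Hz, folds to fs − 36 Hz = 4 Hz.
208 Hz mod fs = 8 Hz.
8 Hz ≤ fs/2 = 20 Hz, appears at 8 Hz.
88 Hz mod fs = 8 Hz.
8 Hz ≤ fs/2 = 20 Hz, appears at 8 Hz.
36 Hz > fs/2 = 20 Hz, folds to fs − 36 Hz = 4 Hz.
Distinct values: {4 Hz, 8 Hz}.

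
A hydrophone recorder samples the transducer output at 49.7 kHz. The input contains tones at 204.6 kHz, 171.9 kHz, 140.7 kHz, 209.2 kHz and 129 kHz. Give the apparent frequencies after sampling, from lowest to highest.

5.8 kHz, 8.4 kHz, 10.4 kHz, 20.1 kHz, 22.8 kHz

fs/2 = 24.85 kHz.
204.6 kHz mod fs = 5.8 kHz.
5.8 kHz ≤ fs/2 = 24.85 kHz, appears at 5.8 kHz.
171.9 kHz mod fs = 22.8 kHz.
22.8 kHz ≤ fs/2 = 24.85 kHz, appears at 22.8 kHz.
140.7 kHz mod fs = 41.3 kHz.
41.3 kHz > fs/2 = 24.85 kHz, folds to fs − 41.3 kHz = 8.4 kHz.
209.2 kHz mod fs = 10.4 kHz.
10.4 kHz ≤ fs/2 = 24.85 kHz, appears at 10.4 kHz.
129 kHz mod fs = 29.6 kHz.
29.6 kHz > fs/2 = 24.85 kHz, folds to fs − 29.6 kHz = 20.1 kHz.
Distinct values: {5.8 kHz, 8.4 kHz, 10.4 kHz, 20.1 kHz, 22.8 kHz}.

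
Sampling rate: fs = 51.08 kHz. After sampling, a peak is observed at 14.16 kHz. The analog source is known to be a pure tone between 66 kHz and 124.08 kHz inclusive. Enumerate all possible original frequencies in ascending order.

88 kHz, 116.32 kHz

Frequencies that alias to 14.16 kHz are k·fs ± 14.16 kHz for integer k ≥ 0.
k=0: 14.16 kHz.
k=1: 36.92 kHz, 65.24 kHz.
k=2: 88 kHz, 116.32 kHz.
k=3: 139.08 kHz, 167.4 kHz.
Within [66 kHz, 124.08 kHz]: 88 kHz, 116.32 kHz.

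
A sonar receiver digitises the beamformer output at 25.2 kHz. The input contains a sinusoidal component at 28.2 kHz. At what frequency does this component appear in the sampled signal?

3 kHz

28.2 kHz mod fs = 3 kHz.
3 kHz ≤ fs/2 = 12.6 kHz, appears at 3 kHz.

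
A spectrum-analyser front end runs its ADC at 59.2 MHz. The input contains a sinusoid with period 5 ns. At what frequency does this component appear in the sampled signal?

T = 5 ns → f = 1/T = 200 MHz.
200 MHz mod fs = 22.4 MHz.
22.4 MHz ≤ fs/2 = 29.6 MHz, appears at 22.4 MHz.

22.4 MHz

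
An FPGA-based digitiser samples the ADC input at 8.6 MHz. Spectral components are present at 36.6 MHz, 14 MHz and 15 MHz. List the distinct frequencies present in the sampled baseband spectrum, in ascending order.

fs/2 = 4.3 MHz.
36.6 MHz mod fs = 2.2 MHz.
2.2 MHz ≤ fs/2 = 4.3 MHz, appears at 2.2 MHz.
14 MHz mod fs = 5.4 MHz.
5.4 MHz > fs/2 = 4.3 MHz, folds to fs − 5.4 MHz = 3.2 MHz.
15 MHz mod fs = 6.4 MHz.
6.4 MHz > fs/2 = 4.3 MHz, folds to fs − 6.4 MHz = 2.2 MHz.
Distinct values: {2.2 MHz, 3.2 MHz}.

2.2 MHz, 3.2 MHz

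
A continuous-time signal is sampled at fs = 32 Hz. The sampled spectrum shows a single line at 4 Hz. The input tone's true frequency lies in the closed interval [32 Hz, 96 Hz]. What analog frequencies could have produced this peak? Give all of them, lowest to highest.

36 Hz, 60 Hz, 68 Hz, 92 Hz

Frequencies that alias to 4 Hz are k·fs ± 4 Hz for integer k ≥ 0.
k=0: 4 Hz.
k=1: 28 Hz, 36 Hz.
k=2: 60 Hz, 68 Hz.
k=3: 92 Hz, 100 Hz.
k=4: 124 Hz, 132 Hz.
Within [32 Hz, 96 Hz]: 36 Hz, 60 Hz, 68 Hz, 92 Hz.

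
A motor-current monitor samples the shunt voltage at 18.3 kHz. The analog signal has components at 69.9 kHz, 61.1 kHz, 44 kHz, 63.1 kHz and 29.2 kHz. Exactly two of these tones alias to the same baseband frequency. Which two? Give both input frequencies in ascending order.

fs/2 = 9.15 kHz.
69.9 kHz mod fs = 15 kHz.
15 kHz > fs/2 = 9.15 kHz, folds to fs − 15 kHz = 3.3 kHz.
61.1 kHz mod fs = 6.2 kHz.
6.2 kHz ≤ fs/2 = 9.15 kHz, appears at 6.2 kHz.
44 kHz mod fs = 7.4 kHz.
7.4 kHz ≤ fs/2 = 9.15 kHz, appears at 7.4 kHz.
63.1 kHz mod fs = 8.2 kHz.
8.2 kHz ≤ fs/2 = 9.15 kHz, appears at 8.2 kHz.
29.2 kHz mod fs = 10.9 kHz.
10.9 kHz > fs/2 = 9.15 kHz, folds to fs − 10.9 kHz = 7.4 kHz.
29.2 kHz and 44 kHz both map to 7.4 kHz.

29.2 kHz, 44 kHz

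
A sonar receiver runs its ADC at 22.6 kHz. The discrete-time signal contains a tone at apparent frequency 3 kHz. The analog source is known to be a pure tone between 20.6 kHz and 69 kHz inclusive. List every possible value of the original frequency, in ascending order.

25.6 kHz, 42.2 kHz, 48.2 kHz, 64.8 kHz

Frequencies that alias to 3 kHz are k·fs ± 3 kHz for integer k ≥ 0.
k=0: 3 kHz.
k=1: 19.6 kHz, 25.6 kHz.
k=2: 42.2 kHz, 48.2 kHz.
k=3: 64.8 kHz, 70.8 kHz.
k=4: 87.4 kHz, 93.4 kHz.
Within [20.6 kHz, 69 kHz]: 25.6 kHz, 42.2 kHz, 48.2 kHz, 64.8 kHz.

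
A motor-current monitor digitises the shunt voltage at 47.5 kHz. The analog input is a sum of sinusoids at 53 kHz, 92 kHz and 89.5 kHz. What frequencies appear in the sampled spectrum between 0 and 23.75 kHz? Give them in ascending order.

3 kHz, 5.5 kHz

fs/2 = 23.75 kHz.
53 kHz mod fs = 5.5 kHz.
5.5 kHz ≤ fs/2 = 23.75 kHz, appears at 5.5 kHz.
92 kHz mod fs = 44.5 kHz.
44.5 kHz > fs/2 = 23.75 kHz, folds to fs − 44.5 kHz = 3 kHz.
89.5 kHz mod fs = 42 kHz.
42 kHz > fs/2 = 23.75 kHz, folds to fs − 42 kHz = 5.5 kHz.
Distinct values: {3 kHz, 5.5 kHz}.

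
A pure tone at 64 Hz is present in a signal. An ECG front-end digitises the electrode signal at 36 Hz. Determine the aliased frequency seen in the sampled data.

64 Hz mod fs = 28 Hz.
28 Hz > fs/2 = 18 Hz, folds to fs − 28 Hz = 8 Hz.

8 Hz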